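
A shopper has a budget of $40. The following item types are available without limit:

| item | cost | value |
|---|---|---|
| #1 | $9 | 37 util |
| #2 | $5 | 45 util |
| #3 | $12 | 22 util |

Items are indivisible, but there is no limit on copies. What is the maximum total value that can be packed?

360 util

Best value-per-unit is #2 at 45/5, and filling with it alone uses cost 8×5=40. No mix of the others beats 8×45 = 360.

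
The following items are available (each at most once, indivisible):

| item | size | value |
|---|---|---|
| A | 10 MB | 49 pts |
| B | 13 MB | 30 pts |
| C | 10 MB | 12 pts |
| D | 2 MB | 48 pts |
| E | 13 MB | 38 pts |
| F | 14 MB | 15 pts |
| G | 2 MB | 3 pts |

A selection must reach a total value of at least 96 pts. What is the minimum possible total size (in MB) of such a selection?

Subsets with value ≥ 96, sorted by total size:
- A+D: size 12, value 97
- A+D+G: size 14, value 100
Minimum size: 12 MB.

12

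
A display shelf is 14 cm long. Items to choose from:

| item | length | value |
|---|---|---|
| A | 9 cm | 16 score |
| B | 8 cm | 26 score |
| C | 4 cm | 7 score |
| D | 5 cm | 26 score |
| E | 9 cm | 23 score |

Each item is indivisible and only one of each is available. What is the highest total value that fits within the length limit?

52 score

Check high-value combinations within 14 cm:
- B+D: length 8+5=13, value 26+26=52
- D+E: length 5+9=14, value 26+23=49
- A+D: length 9+5=14, value 16+26=42
Best: 52 score.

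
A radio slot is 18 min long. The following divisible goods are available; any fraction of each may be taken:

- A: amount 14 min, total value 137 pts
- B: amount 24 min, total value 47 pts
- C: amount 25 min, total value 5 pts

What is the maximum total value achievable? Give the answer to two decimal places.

144.83

Take in order of value per unit:
- A (137/14 per unit): all 14 → value 137, running total 137.00
- B (47/24 per unit): 4 of 24 → value 4×47/24 = 7.8333, running total 144.83
Total 144.83.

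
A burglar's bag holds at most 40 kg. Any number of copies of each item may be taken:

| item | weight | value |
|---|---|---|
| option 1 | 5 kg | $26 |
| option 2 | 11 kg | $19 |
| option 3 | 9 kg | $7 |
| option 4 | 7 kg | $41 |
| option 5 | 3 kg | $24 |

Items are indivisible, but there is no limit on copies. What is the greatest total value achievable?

$312

Best value-per-unit is option 5 at 24/3, and filling with it alone uses weight 13×3=39. No mix of the others beats 13×24 = 312.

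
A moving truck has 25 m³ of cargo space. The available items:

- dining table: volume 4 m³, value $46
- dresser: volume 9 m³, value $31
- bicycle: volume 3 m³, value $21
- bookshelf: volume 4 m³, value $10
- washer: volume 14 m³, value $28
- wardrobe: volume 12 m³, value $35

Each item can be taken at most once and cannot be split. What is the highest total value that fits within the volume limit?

Check high-value combinations within 25 m³:
- dining table+bicycle+bookshelf+wardrobe: volume 4+3+4+12=23, value 46+21+10+35=112
- dining table+dresser+wardrobe: volume 4+9+12=25, value 46+31+35=112
- dining table+dresser+bicycle+bookshelf: volume 4+9+3+4=20, value 46+31+21+10=108
- dining table+bicycle+bookshelf+washer: volume 4+3+4+14=25, value 46+21+10+28=105
Best: $112.

$112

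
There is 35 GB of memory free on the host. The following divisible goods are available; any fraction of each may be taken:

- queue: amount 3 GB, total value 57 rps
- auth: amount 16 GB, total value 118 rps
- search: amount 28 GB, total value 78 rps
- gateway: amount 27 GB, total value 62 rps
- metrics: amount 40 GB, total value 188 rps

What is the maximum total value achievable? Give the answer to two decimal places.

250.20

Take in order of value per unit:
- queue (57/3 per unit): all 3 → value 57, running total 57.00
- auth (118/16 per unit): all 16 → value 118, running total 175.00
- metrics (188/40 per unit): 16 of 40 → value 16×188/40 = 75.2000, running total 250.20
Total 250.20.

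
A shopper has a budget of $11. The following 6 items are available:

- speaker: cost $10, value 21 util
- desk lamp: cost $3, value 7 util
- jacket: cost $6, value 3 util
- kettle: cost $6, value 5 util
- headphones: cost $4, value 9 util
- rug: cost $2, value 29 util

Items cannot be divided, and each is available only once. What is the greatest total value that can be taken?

45 util

Check high-value combinations within $11:
- desk lamp+headphones+rug: cost 3+4+2=9, value 7+9+29=45
- desk lamp+kettle+rug: cost 3+6+2=11, value 7+5+29=41
- desk lamp+jacket+rug: cost 3+6+2=11, value 7+3+29=39
- headphones+rug: cost 4+2=6, value 9+29=38
Best: 45 util.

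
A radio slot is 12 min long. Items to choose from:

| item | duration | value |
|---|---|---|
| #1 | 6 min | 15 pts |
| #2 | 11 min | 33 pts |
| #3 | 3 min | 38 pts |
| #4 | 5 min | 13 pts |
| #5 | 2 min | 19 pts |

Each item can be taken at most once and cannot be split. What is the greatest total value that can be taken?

Check high-value combinations within 12 min:
- #1+#3+#5: duration 6+3+2=11, value 15+38+19=72
- #3+#4+#5: duration 3+5+2=10, value 38+13+19=70
- #3+#5: duration 3+2=5, value 38+19=57
Best: 72 pts.

72 pts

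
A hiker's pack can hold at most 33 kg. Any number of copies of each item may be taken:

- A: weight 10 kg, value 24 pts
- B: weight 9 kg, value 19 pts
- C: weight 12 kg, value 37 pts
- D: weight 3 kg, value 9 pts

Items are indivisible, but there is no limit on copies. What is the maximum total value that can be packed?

Best value-per-unit is C at 37/12; filling with it alone gives 2×37 = 74.
Optimal mix: 2×C + 3×D → weight 33, value 101.

101 pts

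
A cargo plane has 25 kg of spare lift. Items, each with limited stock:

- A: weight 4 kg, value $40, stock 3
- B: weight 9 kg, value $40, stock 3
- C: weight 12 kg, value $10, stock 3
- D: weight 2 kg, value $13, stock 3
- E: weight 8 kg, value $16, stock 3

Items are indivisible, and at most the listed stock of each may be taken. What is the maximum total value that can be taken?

$186

Top feasible selections:
- 3×A + 1×B + 2×D: weight 25, value 186
- 3×A + 1×B + 1×D: weight 23, value 173
- 3×A + 2×D + 1×E: weight 24, value 162
Best: $186.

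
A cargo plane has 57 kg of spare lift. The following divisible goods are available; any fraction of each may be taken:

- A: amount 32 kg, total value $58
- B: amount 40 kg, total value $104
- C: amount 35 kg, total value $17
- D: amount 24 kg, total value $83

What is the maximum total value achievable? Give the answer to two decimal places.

168.80

Take in order of value per unit:
- D (83/24 per unit): all 24 → value 83, running total 83.00
- B (104/40 per unit): 33 of 40 → value 33×104/40 = 85.8000, running total 168.80
Total 168.80.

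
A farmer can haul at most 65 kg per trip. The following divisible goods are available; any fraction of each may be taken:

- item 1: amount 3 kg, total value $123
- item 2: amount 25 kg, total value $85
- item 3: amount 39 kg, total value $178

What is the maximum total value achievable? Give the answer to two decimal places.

379.20

Take in order of value per unit:
- item 1 (123/3 per unit): all 3 → value 123, running total 123.00
- item 3 (178/39 per unit): all 39 → value 178, running total 301.00
- item 2 (85/25 per unit): 23 of 25 → value 23×85/25 = 78.2000, running total 379.20
Total 379.20.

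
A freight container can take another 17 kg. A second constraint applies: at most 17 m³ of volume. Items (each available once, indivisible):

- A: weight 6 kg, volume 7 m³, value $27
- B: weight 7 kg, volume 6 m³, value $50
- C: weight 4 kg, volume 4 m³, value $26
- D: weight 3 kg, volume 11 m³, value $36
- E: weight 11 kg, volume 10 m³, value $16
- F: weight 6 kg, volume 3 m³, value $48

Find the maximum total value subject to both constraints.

$124

Feasible sets respecting both limits:
- B+C+F: weight 17, volume 13, value 124
- A+B+C: weight 17, volume 17, value 103
- A+C+F: weight 16, volume 14, value 101
- B+F: weight 13, volume 9, value 98
Best: $124.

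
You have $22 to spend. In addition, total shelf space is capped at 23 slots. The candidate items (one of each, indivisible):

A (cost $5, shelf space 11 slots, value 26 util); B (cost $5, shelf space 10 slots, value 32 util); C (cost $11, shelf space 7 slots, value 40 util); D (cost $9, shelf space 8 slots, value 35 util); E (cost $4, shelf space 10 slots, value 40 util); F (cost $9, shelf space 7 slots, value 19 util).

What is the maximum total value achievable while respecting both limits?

80 util

Feasible sets respecting both limits:
- C+E: cost 15, shelf space 17, value 80
- C+D: cost 20, shelf space 15, value 75
- D+E: cost 13, shelf space 18, value 75
- B+C: cost 16, shelf space 17, value 72
Best: 80 util.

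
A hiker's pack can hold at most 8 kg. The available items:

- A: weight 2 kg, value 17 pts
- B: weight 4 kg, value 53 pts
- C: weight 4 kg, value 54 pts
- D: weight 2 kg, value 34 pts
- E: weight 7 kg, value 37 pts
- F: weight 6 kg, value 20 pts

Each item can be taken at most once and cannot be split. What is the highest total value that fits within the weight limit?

107 pts

Check high-value combinations within 8 kg:
- B+C: weight 4+4=8, value 53+54=107
- A+C+D: weight 2+4+2=8, value 17+54+34=105
- A+B+D: weight 2+4+2=8, value 17+53+34=104
- C+D: weight 4+2=6, value 54+34=88
- B+D: weight 4+2=6, value 53+34=87
Best: 107 pts.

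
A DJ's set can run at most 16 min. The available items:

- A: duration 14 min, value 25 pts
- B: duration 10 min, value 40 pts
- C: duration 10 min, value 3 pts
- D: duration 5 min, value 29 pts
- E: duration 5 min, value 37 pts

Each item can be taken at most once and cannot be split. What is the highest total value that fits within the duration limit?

Check high-value combinations within 16 min:
- B+E: duration 10+5=15, value 40+37=77
- B+D: duration 10+5=15, value 40+29=69
- D+E: duration 5+5=10, value 29+37=66
Best: 77 pts.

77 pts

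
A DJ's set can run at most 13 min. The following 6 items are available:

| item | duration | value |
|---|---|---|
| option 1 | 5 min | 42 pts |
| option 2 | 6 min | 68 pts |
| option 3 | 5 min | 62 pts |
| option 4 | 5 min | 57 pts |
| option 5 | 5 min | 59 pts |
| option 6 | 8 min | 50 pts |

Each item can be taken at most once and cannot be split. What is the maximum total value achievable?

This is a 0/1 knapsack; check combinations near the capacity.
- option 2+option 3: duration 6+5=11, value 68+62=130
- option 2+option 5: duration 6+5=11, value 68+59=127
- option 2+option 4: duration 6+5=11, value 68+57=125
- option 3+option 5: duration 5+5=10, value 62+59=121
- option 3+option 4: duration 5+5=10, value 62+57=119
Best: 130 pts.

130 pts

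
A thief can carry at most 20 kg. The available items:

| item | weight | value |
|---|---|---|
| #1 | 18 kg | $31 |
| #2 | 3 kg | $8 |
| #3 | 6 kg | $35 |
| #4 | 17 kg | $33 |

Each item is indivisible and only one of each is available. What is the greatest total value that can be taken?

Check high-value combinations within 20 kg:
- #2+#3: weight 3+6=9, value 8+35=43
- #2+#4: weight 3+17=20, value 8+33=41
- #3: weight 6, value 35
- #4: weight 17, value 33
Best: $43.

$43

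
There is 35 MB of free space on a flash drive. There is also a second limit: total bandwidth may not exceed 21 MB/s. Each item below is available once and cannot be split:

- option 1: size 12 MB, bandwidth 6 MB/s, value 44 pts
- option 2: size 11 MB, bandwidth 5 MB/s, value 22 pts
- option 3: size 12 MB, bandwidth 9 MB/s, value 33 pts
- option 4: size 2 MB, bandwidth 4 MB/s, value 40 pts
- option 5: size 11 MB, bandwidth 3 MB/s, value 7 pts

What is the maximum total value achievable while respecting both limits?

Feasible sets respecting both limits:
- option 1+option 3+option 4: size 26, bandwidth 19, value 117
- option 1+option 2+option 4: size 25, bandwidth 15, value 106
- option 1+option 2+option 3: size 35, bandwidth 20, value 99
Best: 117 pts.

117 pts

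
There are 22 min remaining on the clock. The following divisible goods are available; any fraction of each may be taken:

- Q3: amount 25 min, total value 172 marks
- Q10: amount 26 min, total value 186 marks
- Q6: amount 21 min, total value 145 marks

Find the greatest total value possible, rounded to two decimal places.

Take in order of value per unit:
- Q10 (186/26 per unit): 22 of 26 → value 22×186/26 = 157.3846, running total 157.38
Total 157.38.

157.38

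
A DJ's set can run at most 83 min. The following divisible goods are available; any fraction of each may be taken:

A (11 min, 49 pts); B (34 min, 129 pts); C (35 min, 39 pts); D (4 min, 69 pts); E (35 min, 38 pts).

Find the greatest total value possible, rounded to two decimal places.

284.89

Take in order of value per unit:
- D (69/4 per unit): all 4 → value 69, running total 69.00
- A (49/11 per unit): all 11 → value 49, running total 118.00
- B (129/34 per unit): all 34 → value 129, running total 247.00
- C (39/35 per unit): 34 of 35 → value 34×39/35 = 37.8857, running total 284.89
Total 284.89.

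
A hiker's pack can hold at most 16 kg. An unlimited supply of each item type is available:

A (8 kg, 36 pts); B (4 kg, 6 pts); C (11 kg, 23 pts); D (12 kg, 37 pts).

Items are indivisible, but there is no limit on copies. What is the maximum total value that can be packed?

Best value-per-unit is A at 36/8, and filling with it alone uses weight 2×8=16. No mix of the others beats 2×36 = 72.

72 pts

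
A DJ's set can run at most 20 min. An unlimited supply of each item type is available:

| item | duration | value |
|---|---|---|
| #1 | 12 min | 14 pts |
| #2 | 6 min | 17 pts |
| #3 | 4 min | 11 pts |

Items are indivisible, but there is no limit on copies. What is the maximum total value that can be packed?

56 pts

Best value-per-unit is #2 at 17/6; filling with it alone gives 3×17 = 51.
Optimal mix: 2×#2 + 2×#3 → duration 20, value 56.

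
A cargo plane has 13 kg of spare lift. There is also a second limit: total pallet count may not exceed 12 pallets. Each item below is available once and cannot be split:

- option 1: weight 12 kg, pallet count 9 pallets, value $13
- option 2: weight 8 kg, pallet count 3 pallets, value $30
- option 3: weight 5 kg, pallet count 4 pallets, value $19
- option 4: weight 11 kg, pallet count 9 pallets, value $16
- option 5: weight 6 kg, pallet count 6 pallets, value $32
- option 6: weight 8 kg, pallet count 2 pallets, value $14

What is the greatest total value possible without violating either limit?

$51

Feasible sets respecting both limits:
- option 3+option 5: weight 11, pallet count 10, value 51
- option 2+option 3: weight 13, pallet count 7, value 49
- option 3+option 6: weight 13, pallet count 6, value 33
Best: $51.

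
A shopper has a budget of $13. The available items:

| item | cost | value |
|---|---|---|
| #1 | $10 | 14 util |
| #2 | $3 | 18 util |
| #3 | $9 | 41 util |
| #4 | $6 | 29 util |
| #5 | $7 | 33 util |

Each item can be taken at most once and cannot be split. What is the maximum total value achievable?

62 util

Check high-value combinations within $13:
- #4+#5: cost 6+7=13, value 29+33=62
- #2+#3: cost 3+9=12, value 18+41=59
- #2+#5: cost 3+7=10, value 18+33=51
- #2+#4: cost 3+6=9, value 18+29=47
Best: 62 util.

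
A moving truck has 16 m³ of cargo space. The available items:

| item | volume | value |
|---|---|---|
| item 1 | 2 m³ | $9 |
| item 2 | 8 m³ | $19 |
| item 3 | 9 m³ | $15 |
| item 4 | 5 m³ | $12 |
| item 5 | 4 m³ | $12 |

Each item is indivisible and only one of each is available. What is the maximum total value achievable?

$40

This is a 0/1 knapsack; check combinations near the capacity.
- item 1+item 2+item 5: volume 2+8+4=14, value 9+19+12=40
- item 1+item 2+item 4: volume 2+8+5=15, value 9+19+12=40
- item 1+item 3+item 5: volume 2+9+4=15, value 9+15+12=36
Best: $40.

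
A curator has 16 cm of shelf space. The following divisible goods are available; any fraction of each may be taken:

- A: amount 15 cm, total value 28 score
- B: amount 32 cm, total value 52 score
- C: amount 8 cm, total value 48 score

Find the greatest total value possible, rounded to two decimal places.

62.93

Take in order of value per unit:
- C (48/8 per unit): all 8 → value 48, running total 48.00
- A (28/15 per unit): 8 of 15 → value 8×28/15 = 14.9333, running total 62.93
Total 62.93.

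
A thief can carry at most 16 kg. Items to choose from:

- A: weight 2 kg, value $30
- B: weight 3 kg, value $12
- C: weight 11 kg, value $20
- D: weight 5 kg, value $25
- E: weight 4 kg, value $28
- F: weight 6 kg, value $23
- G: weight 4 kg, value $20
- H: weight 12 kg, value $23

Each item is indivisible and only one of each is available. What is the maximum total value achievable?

$103

Check high-value combinations within 16 kg:
- A+D+E+G: weight 2+5+4+4=15, value 30+25+28+20=103
- A+E+F+G: weight 2+4+6+4=16, value 30+28+23+20=101
- A+B+D+E: weight 2+3+5+4=14, value 30+12+25+28=95
Best: $103.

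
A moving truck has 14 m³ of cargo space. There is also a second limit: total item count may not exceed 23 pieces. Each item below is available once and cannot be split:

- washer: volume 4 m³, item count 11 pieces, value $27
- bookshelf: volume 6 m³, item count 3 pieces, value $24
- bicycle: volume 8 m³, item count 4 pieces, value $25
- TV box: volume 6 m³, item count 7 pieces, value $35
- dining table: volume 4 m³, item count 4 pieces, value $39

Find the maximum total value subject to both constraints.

$101

Feasible sets respecting both limits:
- washer+TV box+dining table: volume 14, item count 22, value 101
- washer+bookshelf+dining table: volume 14, item count 18, value 90
- TV box+dining table: volume 10, item count 11, value 74
Best: $101.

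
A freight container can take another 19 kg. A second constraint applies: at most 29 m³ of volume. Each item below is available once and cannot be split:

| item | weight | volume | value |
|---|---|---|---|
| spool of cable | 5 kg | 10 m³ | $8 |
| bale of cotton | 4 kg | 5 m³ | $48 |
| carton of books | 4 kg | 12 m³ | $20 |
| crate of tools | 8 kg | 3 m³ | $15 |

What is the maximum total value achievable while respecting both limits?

Feasible sets respecting both limits:
- bale of cotton+carton of books+crate of tools: weight 16, volume 20, value 83
- spool of cable+bale of cotton+carton of books: weight 13, volume 27, value 76
- spool of cable+bale of cotton+crate of tools: weight 17, volume 18, value 71
Best: $83.

$83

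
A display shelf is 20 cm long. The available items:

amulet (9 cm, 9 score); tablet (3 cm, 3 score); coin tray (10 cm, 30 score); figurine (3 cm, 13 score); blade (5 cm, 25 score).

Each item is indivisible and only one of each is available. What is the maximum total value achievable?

Check high-value combinations within 20 cm:
- coin tray+figurine+blade: length 10+3+5=18, value 30+13+25=68
- tablet+coin tray+blade: length 3+10+5=18, value 3+30+25=58
- coin tray+blade: length 10+5=15, value 30+25=55
- amulet+tablet+figurine+blade: length 9+3+3+5=20, value 9+3+13+25=50
- amulet+figurine+blade: length 9+3+5=17, value 9+13+25=47
Best: 68 score.

68 score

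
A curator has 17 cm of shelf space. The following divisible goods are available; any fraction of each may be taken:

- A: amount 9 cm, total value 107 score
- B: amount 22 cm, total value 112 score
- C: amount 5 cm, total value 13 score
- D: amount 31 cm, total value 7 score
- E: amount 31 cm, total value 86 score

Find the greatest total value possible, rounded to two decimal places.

147.73

Take in order of value per unit:
- A (107/9 per unit): all 9 → value 107, running total 107.00
- B (112/22 per unit): 8 of 22 → value 8×112/22 = 40.7273, running total 147.73
Total 147.73.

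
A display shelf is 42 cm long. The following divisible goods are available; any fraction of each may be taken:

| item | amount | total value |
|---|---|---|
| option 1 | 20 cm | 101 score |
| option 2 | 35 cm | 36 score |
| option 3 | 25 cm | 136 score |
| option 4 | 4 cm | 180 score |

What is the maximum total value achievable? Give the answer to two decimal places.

381.65

Take in order of value per unit:
- option 4 (180/4 per unit): all 4 → value 180, running total 180.00
- option 3 (136/25 per unit): all 25 → value 136, running total 316.00
- option 1 (101/20 per unit): 13 of 20 → value 13×101/20 = 65.6500, running total 381.65
Total 381.65.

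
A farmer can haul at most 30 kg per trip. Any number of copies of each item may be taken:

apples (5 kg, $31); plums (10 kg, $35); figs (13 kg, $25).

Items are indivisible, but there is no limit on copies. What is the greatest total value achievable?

Best value-per-unit is apples at 31/5, and filling with it alone uses weight 6×5=30. No mix of the others beats 6×31 = 186.

$186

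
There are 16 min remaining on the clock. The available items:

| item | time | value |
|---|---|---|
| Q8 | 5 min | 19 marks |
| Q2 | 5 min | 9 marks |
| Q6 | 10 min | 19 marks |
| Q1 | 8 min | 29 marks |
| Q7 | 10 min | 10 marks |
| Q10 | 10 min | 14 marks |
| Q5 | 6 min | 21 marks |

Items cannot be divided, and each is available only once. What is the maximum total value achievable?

50 marks

Check high-value combinations within 16 min:
- Q1+Q5: time 8+6=14, value 29+21=50
- Q8+Q2+Q5: time 5+5+6=16, value 19+9+21=49
- Q8+Q1: time 5+8=13, value 19+29=48
- Q8+Q5: time 5+6=11, value 19+21=40
Best: 50 marks.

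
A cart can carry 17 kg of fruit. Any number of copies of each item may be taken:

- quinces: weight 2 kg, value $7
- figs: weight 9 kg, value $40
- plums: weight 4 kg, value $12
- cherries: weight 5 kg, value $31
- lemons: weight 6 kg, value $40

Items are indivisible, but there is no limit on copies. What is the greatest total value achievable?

Best value-per-unit is lemons at 40/6; filling with it alone gives 2×40 = 80.
Optimal mix: 1×cherries + 2×lemons → weight 17, value 111.

$111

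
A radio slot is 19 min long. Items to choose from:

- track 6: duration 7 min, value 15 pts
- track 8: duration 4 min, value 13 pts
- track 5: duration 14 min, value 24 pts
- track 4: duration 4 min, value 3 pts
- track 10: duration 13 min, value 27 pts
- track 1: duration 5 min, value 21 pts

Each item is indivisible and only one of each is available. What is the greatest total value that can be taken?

49 pts

Check high-value combinations within 19 min:
- track 6+track 8+track 1: duration 7+4+5=16, value 15+13+21=49
- track 10+track 1: duration 13+5=18, value 27+21=48
- track 5+track 1: duration 14+5=19, value 24+21=45
Best: 49 pts.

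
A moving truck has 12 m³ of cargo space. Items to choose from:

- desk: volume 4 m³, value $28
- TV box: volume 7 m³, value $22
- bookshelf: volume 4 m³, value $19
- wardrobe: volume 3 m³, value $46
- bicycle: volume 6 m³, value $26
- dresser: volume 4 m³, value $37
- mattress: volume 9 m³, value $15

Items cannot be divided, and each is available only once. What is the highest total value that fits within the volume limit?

$111

Check high-value combinations within 12 m³:
- desk+wardrobe+dresser: volume 4+3+4=11, value 28+46+37=111
- bookshelf+wardrobe+dresser: volume 4+3+4=11, value 19+46+37=102
- desk+bookshelf+wardrobe: volume 4+4+3=11, value 28+19+46=93
Best: $111.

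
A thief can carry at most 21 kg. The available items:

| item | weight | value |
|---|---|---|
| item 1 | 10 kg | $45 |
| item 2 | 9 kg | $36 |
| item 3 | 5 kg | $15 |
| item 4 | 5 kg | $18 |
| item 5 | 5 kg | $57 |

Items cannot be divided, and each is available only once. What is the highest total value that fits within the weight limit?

This is a 0/1 knapsack; check combinations near the capacity.
- item 1+item 4+item 5: weight 10+5+5=20, value 45+18+57=120
- item 1+item 3+item 5: weight 10+5+5=20, value 45+15+57=117
- item 2+item 4+item 5: weight 9+5+5=19, value 36+18+57=111
- item 2+item 3+item 5: weight 9+5+5=19, value 36+15+57=108
- item 1+item 5: weight 10+5=15, value 45+57=102
Best: $120.

$120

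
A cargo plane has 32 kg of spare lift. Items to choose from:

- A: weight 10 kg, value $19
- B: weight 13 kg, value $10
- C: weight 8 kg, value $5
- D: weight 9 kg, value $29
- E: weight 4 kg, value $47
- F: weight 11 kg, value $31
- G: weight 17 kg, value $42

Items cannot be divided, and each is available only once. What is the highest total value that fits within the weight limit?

$120

This is a 0/1 knapsack; check combinations near the capacity.
- E+F+G: weight 4+11+17=32, value 47+31+42=120
- D+E+G: weight 9+4+17=30, value 29+47+42=118
- C+D+E+F: weight 8+9+4+11=32, value 5+29+47+31=112
- A+E+G: weight 10+4+17=31, value 19+47+42=108
Best: $120.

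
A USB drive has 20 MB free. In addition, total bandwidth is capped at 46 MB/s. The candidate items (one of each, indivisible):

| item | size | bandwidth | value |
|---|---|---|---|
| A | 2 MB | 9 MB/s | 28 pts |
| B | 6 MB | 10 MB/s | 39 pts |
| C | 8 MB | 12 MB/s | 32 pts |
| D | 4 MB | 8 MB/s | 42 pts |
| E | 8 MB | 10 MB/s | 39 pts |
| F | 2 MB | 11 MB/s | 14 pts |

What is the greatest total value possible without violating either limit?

Feasible sets respecting both limits:
- A+B+D+E: size 20, bandwidth 37, value 148
- A+B+C+D: size 20, bandwidth 39, value 141
- B+D+E+F: size 20, bandwidth 39, value 134
- B+C+D+F: size 20, bandwidth 41, value 127
Best: 148 pts.

148 pts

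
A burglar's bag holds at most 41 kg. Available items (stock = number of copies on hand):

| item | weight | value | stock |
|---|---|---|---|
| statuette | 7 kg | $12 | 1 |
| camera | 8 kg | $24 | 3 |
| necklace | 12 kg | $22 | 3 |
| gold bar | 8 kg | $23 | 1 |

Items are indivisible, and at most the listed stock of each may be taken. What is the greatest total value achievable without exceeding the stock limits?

$107

Best selections within weight 41 and stock limits:
- 1×statuette + 3×camera + 1×gold bar: weight 39, value 107
- 3×camera + 1×gold bar: weight 32, value 95
Best: $107.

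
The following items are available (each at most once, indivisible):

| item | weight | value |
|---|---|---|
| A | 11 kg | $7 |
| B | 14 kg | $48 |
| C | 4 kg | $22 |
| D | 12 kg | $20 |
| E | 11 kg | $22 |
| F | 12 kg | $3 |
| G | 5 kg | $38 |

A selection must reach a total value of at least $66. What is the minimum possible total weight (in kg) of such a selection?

18

Subsets with value ≥ 66, sorted by total weight:
- B+C: weight 18, value 70
- B+G: weight 19, value 86
- C+E+G: weight 20, value 82
- A+C+G: weight 20, value 67
Minimum weight: 18 kg.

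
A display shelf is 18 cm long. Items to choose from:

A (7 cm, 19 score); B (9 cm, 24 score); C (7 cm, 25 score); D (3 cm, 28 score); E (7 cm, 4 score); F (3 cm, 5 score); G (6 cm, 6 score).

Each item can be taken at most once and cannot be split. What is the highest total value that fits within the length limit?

This is a 0/1 knapsack; check combinations near the capacity.
- A+C+D: length 7+7+3=17, value 19+25+28=72
- C+D+G: length 7+3+6=16, value 25+28+6=59
- C+D+F: length 7+3+3=13, value 25+28+5=58
- B+D+G: length 9+3+6=18, value 24+28+6=58
Best: 72 score.

72 score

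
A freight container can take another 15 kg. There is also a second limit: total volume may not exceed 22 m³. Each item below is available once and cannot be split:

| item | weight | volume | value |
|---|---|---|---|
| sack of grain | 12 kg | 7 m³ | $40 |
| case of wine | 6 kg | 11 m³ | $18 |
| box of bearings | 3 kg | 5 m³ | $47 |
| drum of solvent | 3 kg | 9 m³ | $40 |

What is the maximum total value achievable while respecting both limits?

Feasible sets respecting both limits:
- sack of grain+box of bearings: weight 15, volume 12, value 87
- box of bearings+drum of solvent: weight 6, volume 14, value 87
- sack of grain+drum of solvent: weight 15, volume 16, value 80
Best: $87.

$87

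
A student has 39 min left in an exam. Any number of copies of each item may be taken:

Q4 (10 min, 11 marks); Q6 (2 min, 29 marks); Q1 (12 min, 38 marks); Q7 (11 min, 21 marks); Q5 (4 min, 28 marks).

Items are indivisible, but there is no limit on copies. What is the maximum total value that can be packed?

Best value-per-unit is Q6 at 29/2, and filling with it alone uses time 19×2=38. No mix of the others beats 19×29 = 551.

551 marks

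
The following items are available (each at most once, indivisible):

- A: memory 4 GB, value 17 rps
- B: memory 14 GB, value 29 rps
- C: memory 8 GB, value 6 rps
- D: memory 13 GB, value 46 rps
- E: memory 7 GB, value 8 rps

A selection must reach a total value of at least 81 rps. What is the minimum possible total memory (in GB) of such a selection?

Subsets with value ≥ 81, sorted by total memory:
- A+B+D: memory 31, value 92
- B+D+E: memory 34, value 83
- B+C+D: memory 35, value 81
Minimum memory: 31 GB.

31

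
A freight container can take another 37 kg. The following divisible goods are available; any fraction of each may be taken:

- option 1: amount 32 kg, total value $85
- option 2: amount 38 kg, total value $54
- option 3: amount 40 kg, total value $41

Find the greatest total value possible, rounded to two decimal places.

92.11

Take in order of value per unit:
- option 1 (85/32 per unit): all 32 → value 85, running total 85.00
- option 2 (54/38 per unit): 5 of 38 → value 5×54/38 = 7.1053, running total 92.11
Total 92.11.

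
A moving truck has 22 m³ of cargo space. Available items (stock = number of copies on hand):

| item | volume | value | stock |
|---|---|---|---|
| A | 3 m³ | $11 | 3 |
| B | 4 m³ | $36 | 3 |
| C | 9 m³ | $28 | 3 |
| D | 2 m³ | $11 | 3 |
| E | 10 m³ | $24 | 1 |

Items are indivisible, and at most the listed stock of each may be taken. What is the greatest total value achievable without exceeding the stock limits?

$152

Best selections within volume 22 and stock limits:
- 1×A + 3×B + 3×D: volume 21, value 152
- 2×A + 3×B + 2×D: volume 22, value 152
- 3×B + 3×D: volume 18, value 141
- 1×A + 3×B + 2×D: volume 19, value 141
Best: $152.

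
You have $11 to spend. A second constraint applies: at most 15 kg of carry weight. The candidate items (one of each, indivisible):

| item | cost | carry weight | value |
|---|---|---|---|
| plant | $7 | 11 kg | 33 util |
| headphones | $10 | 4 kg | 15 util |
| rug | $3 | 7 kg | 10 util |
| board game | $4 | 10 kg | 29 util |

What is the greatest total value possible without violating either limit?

Feasible sets respecting both limits:
- plant: cost 7, carry weight 11, value 33
- board game: cost 4, carry weight 10, value 29
- headphones: cost 10, carry weight 4, value 15
- rug: cost 3, carry weight 7, value 10
Best: 33 util.

33 util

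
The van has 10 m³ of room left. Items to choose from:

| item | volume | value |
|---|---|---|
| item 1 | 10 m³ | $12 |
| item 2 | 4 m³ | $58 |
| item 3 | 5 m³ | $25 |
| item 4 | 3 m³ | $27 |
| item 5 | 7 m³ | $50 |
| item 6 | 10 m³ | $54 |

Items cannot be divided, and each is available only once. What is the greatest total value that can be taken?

This is a 0/1 knapsack; check combinations near the capacity.
- item 2+item 4: volume 4+3=7, value 58+27=85
- item 2+item 3: volume 4+5=9, value 58+25=83
- item 4+item 5: volume 3+7=10, value 27+50=77
- item 2: volume 4, value 58
Best: $85.

$85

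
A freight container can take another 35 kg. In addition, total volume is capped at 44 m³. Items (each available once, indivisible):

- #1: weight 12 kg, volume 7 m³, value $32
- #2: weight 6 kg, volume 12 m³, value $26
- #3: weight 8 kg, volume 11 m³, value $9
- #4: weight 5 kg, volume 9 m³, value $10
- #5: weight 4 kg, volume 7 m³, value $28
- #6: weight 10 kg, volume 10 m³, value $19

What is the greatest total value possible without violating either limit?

$105

Feasible sets respecting both limits:
- #1+#2+#5+#6: weight 32, volume 36, value 105
- #1+#2+#4+#5: weight 27, volume 35, value 96
- #1+#2+#3+#5: weight 30, volume 37, value 95
Best: $105.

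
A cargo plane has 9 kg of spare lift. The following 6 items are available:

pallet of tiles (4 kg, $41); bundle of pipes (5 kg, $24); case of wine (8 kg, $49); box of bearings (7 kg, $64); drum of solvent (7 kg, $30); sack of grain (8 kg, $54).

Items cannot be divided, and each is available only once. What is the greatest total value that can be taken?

$65

This is a 0/1 knapsack; check combinations near the capacity.
- pallet of tiles+bundle of pipes: weight 4+5=9, value 41+24=65
- box of bearings: weight 7, value 64
- sack of grain: weight 8, value 54
Best: $65.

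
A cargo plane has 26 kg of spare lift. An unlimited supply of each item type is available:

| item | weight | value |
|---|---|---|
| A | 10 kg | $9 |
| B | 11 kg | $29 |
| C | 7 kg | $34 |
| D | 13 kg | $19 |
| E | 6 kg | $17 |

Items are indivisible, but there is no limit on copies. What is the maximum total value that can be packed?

$102

Best value-per-unit is C at 34/7, and filling with it alone uses weight 3×7=21. No mix of the others beats 3×34 = 102.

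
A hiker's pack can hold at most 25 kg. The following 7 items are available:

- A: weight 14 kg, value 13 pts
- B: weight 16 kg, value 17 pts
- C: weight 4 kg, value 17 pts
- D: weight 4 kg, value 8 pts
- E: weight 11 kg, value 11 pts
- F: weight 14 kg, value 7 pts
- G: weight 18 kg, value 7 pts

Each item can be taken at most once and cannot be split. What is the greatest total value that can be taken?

Check high-value combinations within 25 kg:
- B+C+D: weight 16+4+4=24, value 17+17+8=42
- A+C+D: weight 14+4+4=22, value 13+17+8=38
- C+D+E: weight 4+4+11=19, value 17+8+11=36
Best: 42 pts.

42 pts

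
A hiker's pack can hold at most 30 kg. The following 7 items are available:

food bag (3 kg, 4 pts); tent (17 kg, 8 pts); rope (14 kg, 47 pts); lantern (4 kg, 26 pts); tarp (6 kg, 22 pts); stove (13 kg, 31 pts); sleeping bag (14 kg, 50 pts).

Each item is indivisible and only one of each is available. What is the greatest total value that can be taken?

102 pts

Check high-value combinations within 30 kg:
- food bag+lantern+tarp+sleeping bag: weight 3+4+6+14=27, value 4+26+22+50=102
- food bag+rope+lantern+tarp: weight 3+14+4+6=27, value 4+47+26+22=99
- lantern+tarp+sleeping bag: weight 4+6+14=24, value 26+22+50=98
- rope+sleeping bag: weight 14+14=28, value 47+50=97
- rope+lantern+tarp: weight 14+4+6=24, value 47+26+22=95
Best: 102 pts.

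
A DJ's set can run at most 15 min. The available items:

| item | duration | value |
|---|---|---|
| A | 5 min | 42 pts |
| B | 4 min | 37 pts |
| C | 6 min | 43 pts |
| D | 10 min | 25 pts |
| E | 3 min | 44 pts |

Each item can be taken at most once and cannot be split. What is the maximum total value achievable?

129 pts

This is a 0/1 knapsack; check combinations near the capacity.
- A+C+E: duration 5+6+3=14, value 42+43+44=129
- B+C+E: duration 4+6+3=13, value 37+43+44=124
- A+B+E: duration 5+4+3=12, value 42+37+44=123
- A+B+C: duration 5+4+6=15, value 42+37+43=122
- C+E: duration 6+3=9, value 43+44=87
Best: 129 pts.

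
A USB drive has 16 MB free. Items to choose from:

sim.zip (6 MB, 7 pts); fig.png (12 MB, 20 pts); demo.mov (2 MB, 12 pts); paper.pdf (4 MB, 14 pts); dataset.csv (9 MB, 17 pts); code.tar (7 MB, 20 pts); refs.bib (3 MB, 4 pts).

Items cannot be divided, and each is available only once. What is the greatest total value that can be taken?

This is a 0/1 knapsack; check combinations near the capacity.
- demo.mov+paper.pdf+code.tar+refs.bib: size 2+4+7+3=16, value 12+14+20+4=50
- demo.mov+paper.pdf+code.tar: size 2+4+7=13, value 12+14+20=46
- demo.mov+paper.pdf+dataset.csv: size 2+4+9=15, value 12+14+17=43
- sim.zip+demo.mov+code.tar: size 6+2+7=15, value 7+12+20=39
- paper.pdf+code.tar+refs.bib: size 4+7+3=14, value 14+20+4=38
Best: 50 pts.

50 pts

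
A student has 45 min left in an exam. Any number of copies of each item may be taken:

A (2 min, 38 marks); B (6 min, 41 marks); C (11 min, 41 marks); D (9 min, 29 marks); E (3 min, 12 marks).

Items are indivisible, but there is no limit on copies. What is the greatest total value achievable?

836 marks

Best value-per-unit is A at 38/2, and filling with it alone uses time 22×2=44. No mix of the others beats 22×38 = 836.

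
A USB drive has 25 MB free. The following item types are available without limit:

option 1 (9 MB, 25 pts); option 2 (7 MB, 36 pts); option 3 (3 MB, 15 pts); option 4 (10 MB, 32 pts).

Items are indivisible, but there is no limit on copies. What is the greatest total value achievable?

Best value-per-unit is option 2 at 36/7; filling with it alone gives 3×36 = 108.
Optimal mix: 1×option 2 + 6×option 3 → size 25, value 126.

126 pts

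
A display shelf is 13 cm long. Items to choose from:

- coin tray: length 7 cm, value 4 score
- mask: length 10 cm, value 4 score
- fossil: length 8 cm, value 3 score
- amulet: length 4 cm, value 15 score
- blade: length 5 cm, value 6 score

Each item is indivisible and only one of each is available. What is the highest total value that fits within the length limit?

21 score

This is a 0/1 knapsack; check combinations near the capacity.
- amulet+blade: length 4+5=9, value 15+6=21
- coin tray+amulet: length 7+4=11, value 4+15=19
- fossil+amulet: length 8+4=12, value 3+15=18
- amulet: length 4, value 15
- coin tray+blade: length 7+5=12, value 4+6=10
Best: 21 score.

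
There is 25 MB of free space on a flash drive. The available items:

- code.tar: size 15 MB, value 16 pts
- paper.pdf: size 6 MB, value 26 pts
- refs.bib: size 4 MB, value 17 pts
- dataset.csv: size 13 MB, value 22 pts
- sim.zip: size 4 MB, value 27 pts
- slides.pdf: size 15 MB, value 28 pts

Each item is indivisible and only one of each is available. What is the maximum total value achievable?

This is a 0/1 knapsack; check combinations near the capacity.
- paper.pdf+sim.zip+slides.pdf: size 6+4+15=25, value 26+27+28=81
- paper.pdf+dataset.csv+sim.zip: size 6+13+4=23, value 26+22+27=75
- refs.bib+sim.zip+slides.pdf: size 4+4+15=23, value 17+27+28=72
- paper.pdf+refs.bib+slides.pdf: size 6+4+15=25, value 26+17+28=71
- paper.pdf+refs.bib+sim.zip: size 6+4+4=14, value 26+17+27=70
Best: 81 pts.

81 pts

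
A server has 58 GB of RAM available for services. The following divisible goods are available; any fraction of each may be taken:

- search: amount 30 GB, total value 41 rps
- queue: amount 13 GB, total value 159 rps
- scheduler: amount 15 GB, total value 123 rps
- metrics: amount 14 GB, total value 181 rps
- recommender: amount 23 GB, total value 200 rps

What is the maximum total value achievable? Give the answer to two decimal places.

605.60

Take in order of value per unit:
- metrics (181/14 per unit): all 14 → value 181, running total 181.00
- queue (159/13 per unit): all 13 → value 159, running total 340.00
- recommender (200/23 per unit): all 23 → value 200, running total 540.00
- scheduler (123/15 per unit): 8 of 15 → value 8×123/15 = 65.6000, running total 605.60
Total 605.60.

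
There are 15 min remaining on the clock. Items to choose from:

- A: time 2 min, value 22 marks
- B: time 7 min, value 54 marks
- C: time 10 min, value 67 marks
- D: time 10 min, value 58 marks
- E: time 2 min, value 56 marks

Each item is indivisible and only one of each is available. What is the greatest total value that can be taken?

145 marks

Check high-value combinations within 15 min:
- A+C+E: time 2+10+2=14, value 22+67+56=145
- A+D+E: time 2+10+2=14, value 22+58+56=136
- A+B+E: time 2+7+2=11, value 22+54+56=132
- C+E: time 10+2=12, value 67+56=123
Best: 145 marks.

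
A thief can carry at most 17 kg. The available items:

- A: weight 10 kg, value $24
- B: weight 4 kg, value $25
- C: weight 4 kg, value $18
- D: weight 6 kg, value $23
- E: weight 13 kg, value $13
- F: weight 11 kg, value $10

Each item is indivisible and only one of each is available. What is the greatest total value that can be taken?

This is a 0/1 knapsack; check combinations near the capacity.
- B+C+D: weight 4+4+6=14, value 25+18+23=66
- A+B: weight 10+4=14, value 24+25=49
- B+D: weight 4+6=10, value 25+23=48
- A+D: weight 10+6=16, value 24+23=47
Best: $66.

$66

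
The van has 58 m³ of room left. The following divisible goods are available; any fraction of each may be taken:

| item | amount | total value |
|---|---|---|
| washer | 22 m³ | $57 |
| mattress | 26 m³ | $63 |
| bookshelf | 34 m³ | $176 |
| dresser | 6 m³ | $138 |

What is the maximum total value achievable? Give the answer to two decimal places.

Take in order of value per unit:
- dresser (138/6 per unit): all 6 → value 138, running total 138.00
- bookshelf (176/34 per unit): all 34 → value 176, running total 314.00
- washer (57/22 per unit): 18 of 22 → value 18×57/22 = 46.6364, running total 360.64
Total 360.64.

360.64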